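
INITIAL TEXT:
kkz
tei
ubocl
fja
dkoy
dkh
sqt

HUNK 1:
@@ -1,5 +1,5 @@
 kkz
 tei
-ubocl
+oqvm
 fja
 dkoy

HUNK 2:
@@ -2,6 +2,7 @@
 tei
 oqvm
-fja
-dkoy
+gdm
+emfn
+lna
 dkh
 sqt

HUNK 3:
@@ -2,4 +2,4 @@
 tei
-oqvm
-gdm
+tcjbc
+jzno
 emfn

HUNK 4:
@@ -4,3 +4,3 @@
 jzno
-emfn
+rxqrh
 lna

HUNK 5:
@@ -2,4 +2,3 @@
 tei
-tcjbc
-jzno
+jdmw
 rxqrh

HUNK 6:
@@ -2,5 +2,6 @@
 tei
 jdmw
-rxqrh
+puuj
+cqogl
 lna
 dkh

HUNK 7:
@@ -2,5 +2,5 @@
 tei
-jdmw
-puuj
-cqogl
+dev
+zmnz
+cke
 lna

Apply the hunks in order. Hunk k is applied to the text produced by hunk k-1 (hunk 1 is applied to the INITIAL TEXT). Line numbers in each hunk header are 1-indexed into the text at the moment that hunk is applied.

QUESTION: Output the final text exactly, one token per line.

Hunk 1: at line 1 remove [ubocl] add [oqvm] -> 7 lines: kkz tei oqvm fja dkoy dkh sqt
Hunk 2: at line 2 remove [fja,dkoy] add [gdm,emfn,lna] -> 8 lines: kkz tei oqvm gdm emfn lna dkh sqt
Hunk 3: at line 2 remove [oqvm,gdm] add [tcjbc,jzno] -> 8 lines: kkz tei tcjbc jzno emfn lna dkh sqt
Hunk 4: at line 4 remove [emfn] add [rxqrh] -> 8 lines: kkz tei tcjbc jzno rxqrh lna dkh sqt
Hunk 5: at line 2 remove [tcjbc,jzno] add [jdmw] -> 7 lines: kkz tei jdmw rxqrh lna dkh sqt
Hunk 6: at line 2 remove [rxqrh] add [puuj,cqogl] -> 8 lines: kkz tei jdmw puuj cqogl lna dkh sqt
Hunk 7: at line 2 remove [jdmw,puuj,cqogl] add [dev,zmnz,cke] -> 8 lines: kkz tei dev zmnz cke lna dkh sqt

Answer: kkz
tei
dev
zmnz
cke
lna
dkh
sqt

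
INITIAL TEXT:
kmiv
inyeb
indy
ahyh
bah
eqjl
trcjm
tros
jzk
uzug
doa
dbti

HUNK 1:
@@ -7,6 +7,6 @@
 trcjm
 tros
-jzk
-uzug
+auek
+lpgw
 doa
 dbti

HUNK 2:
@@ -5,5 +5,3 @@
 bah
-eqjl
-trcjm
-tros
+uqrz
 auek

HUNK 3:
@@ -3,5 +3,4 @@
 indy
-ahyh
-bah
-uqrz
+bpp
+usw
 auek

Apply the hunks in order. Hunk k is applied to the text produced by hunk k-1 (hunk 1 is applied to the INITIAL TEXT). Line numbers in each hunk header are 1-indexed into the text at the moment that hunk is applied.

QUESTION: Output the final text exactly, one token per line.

Hunk 1: at line 7 remove [jzk,uzug] add [auek,lpgw] -> 12 lines: kmiv inyeb indy ahyh bah eqjl trcjm tros auek lpgw doa dbti
Hunk 2: at line 5 remove [eqjl,trcjm,tros] add [uqrz] -> 10 lines: kmiv inyeb indy ahyh bah uqrz auek lpgw doa dbti
Hunk 3: at line 3 remove [ahyh,bah,uqrz] add [bpp,usw] -> 9 lines: kmiv inyeb indy bpp usw auek lpgw doa dbti

Answer: kmiv
inyeb
indy
bpp
usw
auek
lpgw
doa
dbti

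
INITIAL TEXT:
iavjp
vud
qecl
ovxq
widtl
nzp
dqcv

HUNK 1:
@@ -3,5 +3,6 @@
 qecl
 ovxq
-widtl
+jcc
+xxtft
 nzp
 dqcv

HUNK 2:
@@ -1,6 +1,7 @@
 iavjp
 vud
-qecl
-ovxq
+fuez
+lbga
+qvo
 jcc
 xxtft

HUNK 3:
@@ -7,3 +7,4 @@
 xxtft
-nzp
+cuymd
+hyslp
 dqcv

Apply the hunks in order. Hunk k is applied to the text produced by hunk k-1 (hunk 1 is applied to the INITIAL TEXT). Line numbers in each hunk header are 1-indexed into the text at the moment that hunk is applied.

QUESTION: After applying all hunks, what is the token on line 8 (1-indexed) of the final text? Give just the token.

Answer: cuymd

Derivation:
Hunk 1: at line 3 remove [widtl] add [jcc,xxtft] -> 8 lines: iavjp vud qecl ovxq jcc xxtft nzp dqcv
Hunk 2: at line 1 remove [qecl,ovxq] add [fuez,lbga,qvo] -> 9 lines: iavjp vud fuez lbga qvo jcc xxtft nzp dqcv
Hunk 3: at line 7 remove [nzp] add [cuymd,hyslp] -> 10 lines: iavjp vud fuez lbga qvo jcc xxtft cuymd hyslp dqcv
Final line 8: cuymd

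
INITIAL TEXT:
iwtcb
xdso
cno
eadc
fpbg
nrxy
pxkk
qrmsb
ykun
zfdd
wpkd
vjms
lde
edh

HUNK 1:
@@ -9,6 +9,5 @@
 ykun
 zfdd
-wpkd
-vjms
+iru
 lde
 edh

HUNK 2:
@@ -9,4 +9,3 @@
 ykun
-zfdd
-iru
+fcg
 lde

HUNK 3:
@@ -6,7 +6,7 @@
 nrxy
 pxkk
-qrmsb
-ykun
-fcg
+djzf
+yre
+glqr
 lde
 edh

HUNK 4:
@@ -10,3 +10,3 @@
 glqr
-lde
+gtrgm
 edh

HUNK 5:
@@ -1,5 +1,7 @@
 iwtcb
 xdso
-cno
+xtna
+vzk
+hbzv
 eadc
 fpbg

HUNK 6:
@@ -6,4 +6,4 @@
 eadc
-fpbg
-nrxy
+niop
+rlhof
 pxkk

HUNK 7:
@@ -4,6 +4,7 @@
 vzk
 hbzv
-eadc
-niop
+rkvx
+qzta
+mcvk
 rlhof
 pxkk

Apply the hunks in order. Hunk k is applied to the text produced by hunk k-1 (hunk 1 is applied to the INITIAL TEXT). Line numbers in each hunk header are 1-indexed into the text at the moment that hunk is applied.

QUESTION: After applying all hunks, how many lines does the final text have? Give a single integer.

Hunk 1: at line 9 remove [wpkd,vjms] add [iru] -> 13 lines: iwtcb xdso cno eadc fpbg nrxy pxkk qrmsb ykun zfdd iru lde edh
Hunk 2: at line 9 remove [zfdd,iru] add [fcg] -> 12 lines: iwtcb xdso cno eadc fpbg nrxy pxkk qrmsb ykun fcg lde edh
Hunk 3: at line 6 remove [qrmsb,ykun,fcg] add [djzf,yre,glqr] -> 12 lines: iwtcb xdso cno eadc fpbg nrxy pxkk djzf yre glqr lde edh
Hunk 4: at line 10 remove [lde] add [gtrgm] -> 12 lines: iwtcb xdso cno eadc fpbg nrxy pxkk djzf yre glqr gtrgm edh
Hunk 5: at line 1 remove [cno] add [xtna,vzk,hbzv] -> 14 lines: iwtcb xdso xtna vzk hbzv eadc fpbg nrxy pxkk djzf yre glqr gtrgm edh
Hunk 6: at line 6 remove [fpbg,nrxy] add [niop,rlhof] -> 14 lines: iwtcb xdso xtna vzk hbzv eadc niop rlhof pxkk djzf yre glqr gtrgm edh
Hunk 7: at line 4 remove [eadc,niop] add [rkvx,qzta,mcvk] -> 15 lines: iwtcb xdso xtna vzk hbzv rkvx qzta mcvk rlhof pxkk djzf yre glqr gtrgm edh
Final line count: 15

Answer: 15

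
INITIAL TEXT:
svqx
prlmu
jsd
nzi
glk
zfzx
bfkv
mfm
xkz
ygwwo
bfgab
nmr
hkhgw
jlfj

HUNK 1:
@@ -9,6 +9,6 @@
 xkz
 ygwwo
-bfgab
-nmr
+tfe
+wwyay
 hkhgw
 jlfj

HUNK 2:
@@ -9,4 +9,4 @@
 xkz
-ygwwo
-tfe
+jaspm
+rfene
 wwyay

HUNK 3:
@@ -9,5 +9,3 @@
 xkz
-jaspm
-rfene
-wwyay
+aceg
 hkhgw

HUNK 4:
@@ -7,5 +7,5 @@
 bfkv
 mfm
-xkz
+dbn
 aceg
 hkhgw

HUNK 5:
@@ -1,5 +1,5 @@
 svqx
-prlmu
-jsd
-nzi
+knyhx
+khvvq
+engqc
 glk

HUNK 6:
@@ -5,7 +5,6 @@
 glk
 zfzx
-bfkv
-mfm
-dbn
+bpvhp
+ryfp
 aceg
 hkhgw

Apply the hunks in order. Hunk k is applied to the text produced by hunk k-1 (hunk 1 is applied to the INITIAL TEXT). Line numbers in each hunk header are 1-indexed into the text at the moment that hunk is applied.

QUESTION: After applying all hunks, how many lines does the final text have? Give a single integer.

Hunk 1: at line 9 remove [bfgab,nmr] add [tfe,wwyay] -> 14 lines: svqx prlmu jsd nzi glk zfzx bfkv mfm xkz ygwwo tfe wwyay hkhgw jlfj
Hunk 2: at line 9 remove [ygwwo,tfe] add [jaspm,rfene] -> 14 lines: svqx prlmu jsd nzi glk zfzx bfkv mfm xkz jaspm rfene wwyay hkhgw jlfj
Hunk 3: at line 9 remove [jaspm,rfene,wwyay] add [aceg] -> 12 lines: svqx prlmu jsd nzi glk zfzx bfkv mfm xkz aceg hkhgw jlfj
Hunk 4: at line 7 remove [xkz] add [dbn] -> 12 lines: svqx prlmu jsd nzi glk zfzx bfkv mfm dbn aceg hkhgw jlfj
Hunk 5: at line 1 remove [prlmu,jsd,nzi] add [knyhx,khvvq,engqc] -> 12 lines: svqx knyhx khvvq engqc glk zfzx bfkv mfm dbn aceg hkhgw jlfj
Hunk 6: at line 5 remove [bfkv,mfm,dbn] add [bpvhp,ryfp] -> 11 lines: svqx knyhx khvvq engqc glk zfzx bpvhp ryfp aceg hkhgw jlfj
Final line count: 11

Answer: 11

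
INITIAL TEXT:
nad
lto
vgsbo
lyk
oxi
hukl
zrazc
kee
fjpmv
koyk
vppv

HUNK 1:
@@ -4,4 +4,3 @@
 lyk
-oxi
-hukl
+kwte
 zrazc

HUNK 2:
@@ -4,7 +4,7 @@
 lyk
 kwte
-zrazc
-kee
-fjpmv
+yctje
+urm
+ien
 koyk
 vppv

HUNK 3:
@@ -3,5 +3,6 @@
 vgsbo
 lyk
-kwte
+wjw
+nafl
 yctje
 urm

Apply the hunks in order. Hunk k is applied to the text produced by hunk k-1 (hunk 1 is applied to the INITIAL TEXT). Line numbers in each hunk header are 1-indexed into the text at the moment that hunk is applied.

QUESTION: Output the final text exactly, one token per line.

Hunk 1: at line 4 remove [oxi,hukl] add [kwte] -> 10 lines: nad lto vgsbo lyk kwte zrazc kee fjpmv koyk vppv
Hunk 2: at line 4 remove [zrazc,kee,fjpmv] add [yctje,urm,ien] -> 10 lines: nad lto vgsbo lyk kwte yctje urm ien koyk vppv
Hunk 3: at line 3 remove [kwte] add [wjw,nafl] -> 11 lines: nad lto vgsbo lyk wjw nafl yctje urm ien koyk vppv

Answer: nad
lto
vgsbo
lyk
wjw
nafl
yctje
urm
ien
koyk
vppv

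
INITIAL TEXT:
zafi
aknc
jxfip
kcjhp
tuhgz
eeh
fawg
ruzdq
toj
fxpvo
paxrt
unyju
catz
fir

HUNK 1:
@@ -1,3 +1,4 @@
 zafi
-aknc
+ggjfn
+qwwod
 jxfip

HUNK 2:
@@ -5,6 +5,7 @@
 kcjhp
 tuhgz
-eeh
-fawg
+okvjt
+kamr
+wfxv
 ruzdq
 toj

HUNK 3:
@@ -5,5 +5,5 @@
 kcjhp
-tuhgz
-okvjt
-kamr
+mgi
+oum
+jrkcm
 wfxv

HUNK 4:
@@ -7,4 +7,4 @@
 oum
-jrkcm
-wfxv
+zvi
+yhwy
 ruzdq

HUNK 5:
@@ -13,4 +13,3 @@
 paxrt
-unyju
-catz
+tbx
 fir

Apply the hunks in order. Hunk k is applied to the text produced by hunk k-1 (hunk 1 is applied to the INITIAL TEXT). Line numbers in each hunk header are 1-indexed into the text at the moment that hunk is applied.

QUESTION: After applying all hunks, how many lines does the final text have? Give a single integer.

Answer: 15

Derivation:
Hunk 1: at line 1 remove [aknc] add [ggjfn,qwwod] -> 15 lines: zafi ggjfn qwwod jxfip kcjhp tuhgz eeh fawg ruzdq toj fxpvo paxrt unyju catz fir
Hunk 2: at line 5 remove [eeh,fawg] add [okvjt,kamr,wfxv] -> 16 lines: zafi ggjfn qwwod jxfip kcjhp tuhgz okvjt kamr wfxv ruzdq toj fxpvo paxrt unyju catz fir
Hunk 3: at line 5 remove [tuhgz,okvjt,kamr] add [mgi,oum,jrkcm] -> 16 lines: zafi ggjfn qwwod jxfip kcjhp mgi oum jrkcm wfxv ruzdq toj fxpvo paxrt unyju catz fir
Hunk 4: at line 7 remove [jrkcm,wfxv] add [zvi,yhwy] -> 16 lines: zafi ggjfn qwwod jxfip kcjhp mgi oum zvi yhwy ruzdq toj fxpvo paxrt unyju catz fir
Hunk 5: at line 13 remove [unyju,catz] add [tbx] -> 15 lines: zafi ggjfn qwwod jxfip kcjhp mgi oum zvi yhwy ruzdq toj fxpvo paxrt tbx fir
Final line count: 15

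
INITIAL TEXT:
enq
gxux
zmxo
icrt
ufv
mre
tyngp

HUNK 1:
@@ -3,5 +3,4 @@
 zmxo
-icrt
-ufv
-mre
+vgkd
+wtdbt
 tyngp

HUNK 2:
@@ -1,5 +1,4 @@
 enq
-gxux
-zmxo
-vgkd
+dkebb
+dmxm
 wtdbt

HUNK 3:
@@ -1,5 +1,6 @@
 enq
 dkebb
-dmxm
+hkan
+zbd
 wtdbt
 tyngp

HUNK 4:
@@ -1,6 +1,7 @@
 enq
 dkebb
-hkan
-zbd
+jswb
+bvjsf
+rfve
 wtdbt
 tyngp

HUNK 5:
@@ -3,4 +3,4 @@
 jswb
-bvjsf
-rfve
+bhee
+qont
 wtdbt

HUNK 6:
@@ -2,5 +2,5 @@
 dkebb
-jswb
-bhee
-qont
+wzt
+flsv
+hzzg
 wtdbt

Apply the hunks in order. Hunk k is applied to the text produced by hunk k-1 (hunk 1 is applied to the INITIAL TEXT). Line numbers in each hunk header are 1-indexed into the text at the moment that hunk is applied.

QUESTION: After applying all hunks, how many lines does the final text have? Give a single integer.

Hunk 1: at line 3 remove [icrt,ufv,mre] add [vgkd,wtdbt] -> 6 lines: enq gxux zmxo vgkd wtdbt tyngp
Hunk 2: at line 1 remove [gxux,zmxo,vgkd] add [dkebb,dmxm] -> 5 lines: enq dkebb dmxm wtdbt tyngp
Hunk 3: at line 1 remove [dmxm] add [hkan,zbd] -> 6 lines: enq dkebb hkan zbd wtdbt tyngp
Hunk 4: at line 1 remove [hkan,zbd] add [jswb,bvjsf,rfve] -> 7 lines: enq dkebb jswb bvjsf rfve wtdbt tyngp
Hunk 5: at line 3 remove [bvjsf,rfve] add [bhee,qont] -> 7 lines: enq dkebb jswb bhee qont wtdbt tyngp
Hunk 6: at line 2 remove [jswb,bhee,qont] add [wzt,flsv,hzzg] -> 7 lines: enq dkebb wzt flsv hzzg wtdbt tyngp
Final line count: 7

Answer: 7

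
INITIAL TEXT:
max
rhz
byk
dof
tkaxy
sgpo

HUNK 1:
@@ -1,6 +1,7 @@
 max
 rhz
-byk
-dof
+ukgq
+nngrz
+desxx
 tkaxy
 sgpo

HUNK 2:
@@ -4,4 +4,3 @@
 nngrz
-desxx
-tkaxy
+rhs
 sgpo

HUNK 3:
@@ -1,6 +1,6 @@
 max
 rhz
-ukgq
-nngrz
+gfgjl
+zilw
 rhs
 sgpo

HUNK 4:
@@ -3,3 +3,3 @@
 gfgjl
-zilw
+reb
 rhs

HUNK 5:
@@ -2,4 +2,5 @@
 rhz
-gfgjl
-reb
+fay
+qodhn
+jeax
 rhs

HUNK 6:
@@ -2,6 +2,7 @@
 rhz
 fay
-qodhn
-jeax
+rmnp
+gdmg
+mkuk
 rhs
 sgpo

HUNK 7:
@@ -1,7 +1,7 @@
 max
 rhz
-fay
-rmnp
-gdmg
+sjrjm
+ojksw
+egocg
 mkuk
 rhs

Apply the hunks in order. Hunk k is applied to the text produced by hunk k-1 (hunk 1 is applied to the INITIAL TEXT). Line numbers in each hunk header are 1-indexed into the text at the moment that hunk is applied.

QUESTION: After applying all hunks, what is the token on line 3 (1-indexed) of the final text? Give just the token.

Hunk 1: at line 1 remove [byk,dof] add [ukgq,nngrz,desxx] -> 7 lines: max rhz ukgq nngrz desxx tkaxy sgpo
Hunk 2: at line 4 remove [desxx,tkaxy] add [rhs] -> 6 lines: max rhz ukgq nngrz rhs sgpo
Hunk 3: at line 1 remove [ukgq,nngrz] add [gfgjl,zilw] -> 6 lines: max rhz gfgjl zilw rhs sgpo
Hunk 4: at line 3 remove [zilw] add [reb] -> 6 lines: max rhz gfgjl reb rhs sgpo
Hunk 5: at line 2 remove [gfgjl,reb] add [fay,qodhn,jeax] -> 7 lines: max rhz fay qodhn jeax rhs sgpo
Hunk 6: at line 2 remove [qodhn,jeax] add [rmnp,gdmg,mkuk] -> 8 lines: max rhz fay rmnp gdmg mkuk rhs sgpo
Hunk 7: at line 1 remove [fay,rmnp,gdmg] add [sjrjm,ojksw,egocg] -> 8 lines: max rhz sjrjm ojksw egocg mkuk rhs sgpo
Final line 3: sjrjm

Answer: sjrjm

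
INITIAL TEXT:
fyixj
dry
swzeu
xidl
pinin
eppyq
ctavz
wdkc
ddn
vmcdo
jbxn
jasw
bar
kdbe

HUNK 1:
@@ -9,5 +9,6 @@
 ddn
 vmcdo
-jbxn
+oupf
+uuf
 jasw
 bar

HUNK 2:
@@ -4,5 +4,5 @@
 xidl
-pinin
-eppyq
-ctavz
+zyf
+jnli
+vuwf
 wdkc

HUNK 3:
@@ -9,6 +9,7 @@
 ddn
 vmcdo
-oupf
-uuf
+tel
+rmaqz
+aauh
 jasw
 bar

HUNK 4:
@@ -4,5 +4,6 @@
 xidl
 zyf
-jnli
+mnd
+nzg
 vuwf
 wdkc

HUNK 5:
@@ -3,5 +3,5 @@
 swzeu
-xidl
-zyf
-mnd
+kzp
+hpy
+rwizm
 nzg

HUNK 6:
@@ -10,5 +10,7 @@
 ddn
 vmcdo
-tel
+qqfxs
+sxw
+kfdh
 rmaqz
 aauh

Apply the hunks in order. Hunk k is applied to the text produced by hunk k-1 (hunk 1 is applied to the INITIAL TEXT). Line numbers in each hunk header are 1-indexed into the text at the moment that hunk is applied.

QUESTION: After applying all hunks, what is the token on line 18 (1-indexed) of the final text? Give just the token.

Answer: bar

Derivation:
Hunk 1: at line 9 remove [jbxn] add [oupf,uuf] -> 15 lines: fyixj dry swzeu xidl pinin eppyq ctavz wdkc ddn vmcdo oupf uuf jasw bar kdbe
Hunk 2: at line 4 remove [pinin,eppyq,ctavz] add [zyf,jnli,vuwf] -> 15 lines: fyixj dry swzeu xidl zyf jnli vuwf wdkc ddn vmcdo oupf uuf jasw bar kdbe
Hunk 3: at line 9 remove [oupf,uuf] add [tel,rmaqz,aauh] -> 16 lines: fyixj dry swzeu xidl zyf jnli vuwf wdkc ddn vmcdo tel rmaqz aauh jasw bar kdbe
Hunk 4: at line 4 remove [jnli] add [mnd,nzg] -> 17 lines: fyixj dry swzeu xidl zyf mnd nzg vuwf wdkc ddn vmcdo tel rmaqz aauh jasw bar kdbe
Hunk 5: at line 3 remove [xidl,zyf,mnd] add [kzp,hpy,rwizm] -> 17 lines: fyixj dry swzeu kzp hpy rwizm nzg vuwf wdkc ddn vmcdo tel rmaqz aauh jasw bar kdbe
Hunk 6: at line 10 remove [tel] add [qqfxs,sxw,kfdh] -> 19 lines: fyixj dry swzeu kzp hpy rwizm nzg vuwf wdkc ddn vmcdo qqfxs sxw kfdh rmaqz aauh jasw bar kdbe
Final line 18: bar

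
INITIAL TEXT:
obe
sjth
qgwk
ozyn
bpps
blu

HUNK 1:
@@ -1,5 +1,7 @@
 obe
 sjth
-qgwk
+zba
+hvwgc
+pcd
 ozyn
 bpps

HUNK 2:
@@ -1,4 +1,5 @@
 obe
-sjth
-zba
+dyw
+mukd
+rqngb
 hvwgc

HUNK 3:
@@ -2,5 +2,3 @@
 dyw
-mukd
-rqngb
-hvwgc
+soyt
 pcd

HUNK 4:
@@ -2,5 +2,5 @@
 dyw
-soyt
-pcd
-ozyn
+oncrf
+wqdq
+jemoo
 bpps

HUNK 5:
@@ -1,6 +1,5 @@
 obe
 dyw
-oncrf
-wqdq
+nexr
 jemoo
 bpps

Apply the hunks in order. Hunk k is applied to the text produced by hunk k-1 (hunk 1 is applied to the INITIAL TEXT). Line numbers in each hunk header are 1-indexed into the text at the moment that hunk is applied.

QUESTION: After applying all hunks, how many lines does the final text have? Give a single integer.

Answer: 6

Derivation:
Hunk 1: at line 1 remove [qgwk] add [zba,hvwgc,pcd] -> 8 lines: obe sjth zba hvwgc pcd ozyn bpps blu
Hunk 2: at line 1 remove [sjth,zba] add [dyw,mukd,rqngb] -> 9 lines: obe dyw mukd rqngb hvwgc pcd ozyn bpps blu
Hunk 3: at line 2 remove [mukd,rqngb,hvwgc] add [soyt] -> 7 lines: obe dyw soyt pcd ozyn bpps blu
Hunk 4: at line 2 remove [soyt,pcd,ozyn] add [oncrf,wqdq,jemoo] -> 7 lines: obe dyw oncrf wqdq jemoo bpps blu
Hunk 5: at line 1 remove [oncrf,wqdq] add [nexr] -> 6 lines: obe dyw nexr jemoo bpps blu
Final line count: 6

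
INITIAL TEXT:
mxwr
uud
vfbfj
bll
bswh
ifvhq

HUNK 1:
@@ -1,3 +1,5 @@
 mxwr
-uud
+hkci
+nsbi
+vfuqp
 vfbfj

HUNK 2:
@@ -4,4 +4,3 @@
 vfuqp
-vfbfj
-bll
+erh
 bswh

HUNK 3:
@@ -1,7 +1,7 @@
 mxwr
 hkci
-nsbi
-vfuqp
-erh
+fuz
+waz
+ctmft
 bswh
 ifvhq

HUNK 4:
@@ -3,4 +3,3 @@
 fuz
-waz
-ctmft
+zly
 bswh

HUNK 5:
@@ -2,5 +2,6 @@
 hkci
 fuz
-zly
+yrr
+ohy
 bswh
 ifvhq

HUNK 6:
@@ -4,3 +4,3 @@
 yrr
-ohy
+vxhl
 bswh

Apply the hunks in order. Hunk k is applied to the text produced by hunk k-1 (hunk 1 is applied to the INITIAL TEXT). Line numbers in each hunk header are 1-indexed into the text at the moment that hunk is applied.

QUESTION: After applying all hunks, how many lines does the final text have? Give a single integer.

Hunk 1: at line 1 remove [uud] add [hkci,nsbi,vfuqp] -> 8 lines: mxwr hkci nsbi vfuqp vfbfj bll bswh ifvhq
Hunk 2: at line 4 remove [vfbfj,bll] add [erh] -> 7 lines: mxwr hkci nsbi vfuqp erh bswh ifvhq
Hunk 3: at line 1 remove [nsbi,vfuqp,erh] add [fuz,waz,ctmft] -> 7 lines: mxwr hkci fuz waz ctmft bswh ifvhq
Hunk 4: at line 3 remove [waz,ctmft] add [zly] -> 6 lines: mxwr hkci fuz zly bswh ifvhq
Hunk 5: at line 2 remove [zly] add [yrr,ohy] -> 7 lines: mxwr hkci fuz yrr ohy bswh ifvhq
Hunk 6: at line 4 remove [ohy] add [vxhl] -> 7 lines: mxwr hkci fuz yrr vxhl bswh ifvhq
Final line count: 7

Answer: 7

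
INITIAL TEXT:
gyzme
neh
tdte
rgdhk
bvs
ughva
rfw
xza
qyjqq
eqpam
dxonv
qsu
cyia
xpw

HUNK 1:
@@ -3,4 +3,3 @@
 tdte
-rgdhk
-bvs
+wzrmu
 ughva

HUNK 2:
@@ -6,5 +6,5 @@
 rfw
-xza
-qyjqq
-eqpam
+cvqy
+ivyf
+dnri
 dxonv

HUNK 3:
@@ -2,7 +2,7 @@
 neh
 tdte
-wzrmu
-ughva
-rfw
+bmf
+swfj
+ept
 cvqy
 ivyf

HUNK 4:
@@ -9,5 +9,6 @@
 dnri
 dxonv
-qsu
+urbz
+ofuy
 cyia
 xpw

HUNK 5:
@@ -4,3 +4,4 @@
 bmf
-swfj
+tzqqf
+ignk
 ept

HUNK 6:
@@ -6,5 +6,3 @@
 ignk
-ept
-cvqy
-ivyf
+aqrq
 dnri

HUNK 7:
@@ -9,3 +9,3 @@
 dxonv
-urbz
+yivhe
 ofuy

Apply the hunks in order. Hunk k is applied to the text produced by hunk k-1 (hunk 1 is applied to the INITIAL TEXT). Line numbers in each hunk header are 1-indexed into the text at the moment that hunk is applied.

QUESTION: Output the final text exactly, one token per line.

Hunk 1: at line 3 remove [rgdhk,bvs] add [wzrmu] -> 13 lines: gyzme neh tdte wzrmu ughva rfw xza qyjqq eqpam dxonv qsu cyia xpw
Hunk 2: at line 6 remove [xza,qyjqq,eqpam] add [cvqy,ivyf,dnri] -> 13 lines: gyzme neh tdte wzrmu ughva rfw cvqy ivyf dnri dxonv qsu cyia xpw
Hunk 3: at line 2 remove [wzrmu,ughva,rfw] add [bmf,swfj,ept] -> 13 lines: gyzme neh tdte bmf swfj ept cvqy ivyf dnri dxonv qsu cyia xpw
Hunk 4: at line 9 remove [qsu] add [urbz,ofuy] -> 14 lines: gyzme neh tdte bmf swfj ept cvqy ivyf dnri dxonv urbz ofuy cyia xpw
Hunk 5: at line 4 remove [swfj] add [tzqqf,ignk] -> 15 lines: gyzme neh tdte bmf tzqqf ignk ept cvqy ivyf dnri dxonv urbz ofuy cyia xpw
Hunk 6: at line 6 remove [ept,cvqy,ivyf] add [aqrq] -> 13 lines: gyzme neh tdte bmf tzqqf ignk aqrq dnri dxonv urbz ofuy cyia xpw
Hunk 7: at line 9 remove [urbz] add [yivhe] -> 13 lines: gyzme neh tdte bmf tzqqf ignk aqrq dnri dxonv yivhe ofuy cyia xpw

Answer: gyzme
neh
tdte
bmf
tzqqf
ignk
aqrq
dnri
dxonv
yivhe
ofuy
cyia
xpw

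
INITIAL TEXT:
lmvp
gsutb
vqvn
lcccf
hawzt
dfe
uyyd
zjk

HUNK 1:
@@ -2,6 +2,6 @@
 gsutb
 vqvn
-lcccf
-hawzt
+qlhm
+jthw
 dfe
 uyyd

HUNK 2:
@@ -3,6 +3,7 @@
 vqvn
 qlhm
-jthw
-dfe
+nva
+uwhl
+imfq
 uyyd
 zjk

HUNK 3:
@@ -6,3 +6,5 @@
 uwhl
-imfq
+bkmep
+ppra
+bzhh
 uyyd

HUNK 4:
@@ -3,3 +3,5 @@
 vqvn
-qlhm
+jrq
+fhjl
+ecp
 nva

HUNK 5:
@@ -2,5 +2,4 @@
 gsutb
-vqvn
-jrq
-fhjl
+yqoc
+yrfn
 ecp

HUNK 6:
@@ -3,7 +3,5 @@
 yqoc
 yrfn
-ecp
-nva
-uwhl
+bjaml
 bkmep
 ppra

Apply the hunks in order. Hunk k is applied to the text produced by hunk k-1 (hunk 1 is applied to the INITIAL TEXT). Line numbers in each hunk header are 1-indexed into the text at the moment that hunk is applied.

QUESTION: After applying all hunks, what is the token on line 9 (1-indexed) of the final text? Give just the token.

Hunk 1: at line 2 remove [lcccf,hawzt] add [qlhm,jthw] -> 8 lines: lmvp gsutb vqvn qlhm jthw dfe uyyd zjk
Hunk 2: at line 3 remove [jthw,dfe] add [nva,uwhl,imfq] -> 9 lines: lmvp gsutb vqvn qlhm nva uwhl imfq uyyd zjk
Hunk 3: at line 6 remove [imfq] add [bkmep,ppra,bzhh] -> 11 lines: lmvp gsutb vqvn qlhm nva uwhl bkmep ppra bzhh uyyd zjk
Hunk 4: at line 3 remove [qlhm] add [jrq,fhjl,ecp] -> 13 lines: lmvp gsutb vqvn jrq fhjl ecp nva uwhl bkmep ppra bzhh uyyd zjk
Hunk 5: at line 2 remove [vqvn,jrq,fhjl] add [yqoc,yrfn] -> 12 lines: lmvp gsutb yqoc yrfn ecp nva uwhl bkmep ppra bzhh uyyd zjk
Hunk 6: at line 3 remove [ecp,nva,uwhl] add [bjaml] -> 10 lines: lmvp gsutb yqoc yrfn bjaml bkmep ppra bzhh uyyd zjk
Final line 9: uyyd

Answer: uyyd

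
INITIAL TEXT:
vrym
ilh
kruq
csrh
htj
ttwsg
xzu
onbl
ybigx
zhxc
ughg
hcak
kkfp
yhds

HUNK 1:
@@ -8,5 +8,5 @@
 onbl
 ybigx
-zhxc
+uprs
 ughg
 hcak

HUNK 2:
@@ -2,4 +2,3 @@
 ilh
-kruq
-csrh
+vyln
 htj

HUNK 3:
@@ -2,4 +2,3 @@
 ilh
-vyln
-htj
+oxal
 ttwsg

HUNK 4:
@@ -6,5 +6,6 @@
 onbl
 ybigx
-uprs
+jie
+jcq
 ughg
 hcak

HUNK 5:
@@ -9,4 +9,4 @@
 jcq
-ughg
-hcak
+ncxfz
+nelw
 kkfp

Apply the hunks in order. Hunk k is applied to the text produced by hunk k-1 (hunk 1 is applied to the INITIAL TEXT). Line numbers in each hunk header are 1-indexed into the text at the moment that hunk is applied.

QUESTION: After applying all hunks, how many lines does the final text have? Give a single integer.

Answer: 13

Derivation:
Hunk 1: at line 8 remove [zhxc] add [uprs] -> 14 lines: vrym ilh kruq csrh htj ttwsg xzu onbl ybigx uprs ughg hcak kkfp yhds
Hunk 2: at line 2 remove [kruq,csrh] add [vyln] -> 13 lines: vrym ilh vyln htj ttwsg xzu onbl ybigx uprs ughg hcak kkfp yhds
Hunk 3: at line 2 remove [vyln,htj] add [oxal] -> 12 lines: vrym ilh oxal ttwsg xzu onbl ybigx uprs ughg hcak kkfp yhds
Hunk 4: at line 6 remove [uprs] add [jie,jcq] -> 13 lines: vrym ilh oxal ttwsg xzu onbl ybigx jie jcq ughg hcak kkfp yhds
Hunk 5: at line 9 remove [ughg,hcak] add [ncxfz,nelw] -> 13 lines: vrym ilh oxal ttwsg xzu onbl ybigx jie jcq ncxfz nelw kkfp yhds
Final line count: 13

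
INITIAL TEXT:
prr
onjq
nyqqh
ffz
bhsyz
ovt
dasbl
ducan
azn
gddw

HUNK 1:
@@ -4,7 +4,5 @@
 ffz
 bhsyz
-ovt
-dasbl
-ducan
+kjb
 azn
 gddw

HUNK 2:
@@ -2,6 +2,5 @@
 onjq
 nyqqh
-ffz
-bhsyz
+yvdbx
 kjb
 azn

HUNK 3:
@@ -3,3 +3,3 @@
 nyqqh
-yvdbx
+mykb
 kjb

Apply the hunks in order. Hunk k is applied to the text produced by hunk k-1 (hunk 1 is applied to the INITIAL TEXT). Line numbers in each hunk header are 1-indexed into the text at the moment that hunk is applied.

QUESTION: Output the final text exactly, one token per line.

Hunk 1: at line 4 remove [ovt,dasbl,ducan] add [kjb] -> 8 lines: prr onjq nyqqh ffz bhsyz kjb azn gddw
Hunk 2: at line 2 remove [ffz,bhsyz] add [yvdbx] -> 7 lines: prr onjq nyqqh yvdbx kjb azn gddw
Hunk 3: at line 3 remove [yvdbx] add [mykb] -> 7 lines: prr onjq nyqqh mykb kjb azn gddw

Answer: prr
onjq
nyqqh
mykb
kjb
azn
gddw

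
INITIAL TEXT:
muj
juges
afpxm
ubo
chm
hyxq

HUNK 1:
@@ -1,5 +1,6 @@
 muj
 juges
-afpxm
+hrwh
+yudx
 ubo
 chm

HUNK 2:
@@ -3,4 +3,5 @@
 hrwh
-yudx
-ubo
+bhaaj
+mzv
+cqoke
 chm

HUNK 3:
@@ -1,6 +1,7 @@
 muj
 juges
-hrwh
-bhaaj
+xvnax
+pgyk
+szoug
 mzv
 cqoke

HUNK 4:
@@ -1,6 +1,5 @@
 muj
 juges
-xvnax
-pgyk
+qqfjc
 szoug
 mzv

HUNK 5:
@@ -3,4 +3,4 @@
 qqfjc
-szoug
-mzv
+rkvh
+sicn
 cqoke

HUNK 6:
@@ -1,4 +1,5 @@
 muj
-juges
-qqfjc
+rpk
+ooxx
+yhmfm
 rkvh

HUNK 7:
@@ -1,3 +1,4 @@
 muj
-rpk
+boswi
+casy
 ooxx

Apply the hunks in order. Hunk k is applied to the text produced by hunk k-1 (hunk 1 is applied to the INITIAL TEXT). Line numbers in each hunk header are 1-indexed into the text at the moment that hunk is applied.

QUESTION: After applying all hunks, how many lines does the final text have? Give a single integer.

Answer: 10

Derivation:
Hunk 1: at line 1 remove [afpxm] add [hrwh,yudx] -> 7 lines: muj juges hrwh yudx ubo chm hyxq
Hunk 2: at line 3 remove [yudx,ubo] add [bhaaj,mzv,cqoke] -> 8 lines: muj juges hrwh bhaaj mzv cqoke chm hyxq
Hunk 3: at line 1 remove [hrwh,bhaaj] add [xvnax,pgyk,szoug] -> 9 lines: muj juges xvnax pgyk szoug mzv cqoke chm hyxq
Hunk 4: at line 1 remove [xvnax,pgyk] add [qqfjc] -> 8 lines: muj juges qqfjc szoug mzv cqoke chm hyxq
Hunk 5: at line 3 remove [szoug,mzv] add [rkvh,sicn] -> 8 lines: muj juges qqfjc rkvh sicn cqoke chm hyxq
Hunk 6: at line 1 remove [juges,qqfjc] add [rpk,ooxx,yhmfm] -> 9 lines: muj rpk ooxx yhmfm rkvh sicn cqoke chm hyxq
Hunk 7: at line 1 remove [rpk] add [boswi,casy] -> 10 lines: muj boswi casy ooxx yhmfm rkvh sicn cqoke chm hyxq
Final line count: 10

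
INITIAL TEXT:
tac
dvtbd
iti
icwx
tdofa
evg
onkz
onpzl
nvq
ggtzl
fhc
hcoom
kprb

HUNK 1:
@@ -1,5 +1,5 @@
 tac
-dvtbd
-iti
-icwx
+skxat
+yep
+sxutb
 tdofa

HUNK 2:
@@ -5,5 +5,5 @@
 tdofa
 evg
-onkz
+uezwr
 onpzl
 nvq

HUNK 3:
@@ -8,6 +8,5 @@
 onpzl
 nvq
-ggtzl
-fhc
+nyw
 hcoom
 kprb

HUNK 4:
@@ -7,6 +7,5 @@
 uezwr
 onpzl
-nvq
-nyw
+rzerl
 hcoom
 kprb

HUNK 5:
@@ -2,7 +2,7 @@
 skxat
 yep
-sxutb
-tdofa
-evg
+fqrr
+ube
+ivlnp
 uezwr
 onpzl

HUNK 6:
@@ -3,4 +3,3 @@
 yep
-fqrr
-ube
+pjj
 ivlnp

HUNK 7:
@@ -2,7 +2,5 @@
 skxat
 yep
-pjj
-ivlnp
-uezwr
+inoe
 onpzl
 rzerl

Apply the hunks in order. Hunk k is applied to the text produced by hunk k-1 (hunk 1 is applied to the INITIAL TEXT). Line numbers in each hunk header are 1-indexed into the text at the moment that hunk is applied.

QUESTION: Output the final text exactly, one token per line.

Hunk 1: at line 1 remove [dvtbd,iti,icwx] add [skxat,yep,sxutb] -> 13 lines: tac skxat yep sxutb tdofa evg onkz onpzl nvq ggtzl fhc hcoom kprb
Hunk 2: at line 5 remove [onkz] add [uezwr] -> 13 lines: tac skxat yep sxutb tdofa evg uezwr onpzl nvq ggtzl fhc hcoom kprb
Hunk 3: at line 8 remove [ggtzl,fhc] add [nyw] -> 12 lines: tac skxat yep sxutb tdofa evg uezwr onpzl nvq nyw hcoom kprb
Hunk 4: at line 7 remove [nvq,nyw] add [rzerl] -> 11 lines: tac skxat yep sxutb tdofa evg uezwr onpzl rzerl hcoom kprb
Hunk 5: at line 2 remove [sxutb,tdofa,evg] add [fqrr,ube,ivlnp] -> 11 lines: tac skxat yep fqrr ube ivlnp uezwr onpzl rzerl hcoom kprb
Hunk 6: at line 3 remove [fqrr,ube] add [pjj] -> 10 lines: tac skxat yep pjj ivlnp uezwr onpzl rzerl hcoom kprb
Hunk 7: at line 2 remove [pjj,ivlnp,uezwr] add [inoe] -> 8 lines: tac skxat yep inoe onpzl rzerl hcoom kprb

Answer: tac
skxat
yep
inoe
onpzl
rzerl
hcoom
kprb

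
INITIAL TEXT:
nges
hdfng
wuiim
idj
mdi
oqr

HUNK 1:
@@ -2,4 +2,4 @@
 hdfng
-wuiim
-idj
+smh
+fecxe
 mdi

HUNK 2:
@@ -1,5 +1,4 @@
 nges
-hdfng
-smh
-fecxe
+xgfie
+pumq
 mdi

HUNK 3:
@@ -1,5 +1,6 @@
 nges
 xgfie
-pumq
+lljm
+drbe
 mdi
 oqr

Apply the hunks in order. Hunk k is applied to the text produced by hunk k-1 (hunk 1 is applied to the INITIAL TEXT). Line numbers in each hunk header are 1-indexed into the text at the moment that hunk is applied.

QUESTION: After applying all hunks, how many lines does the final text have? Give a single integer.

Answer: 6

Derivation:
Hunk 1: at line 2 remove [wuiim,idj] add [smh,fecxe] -> 6 lines: nges hdfng smh fecxe mdi oqr
Hunk 2: at line 1 remove [hdfng,smh,fecxe] add [xgfie,pumq] -> 5 lines: nges xgfie pumq mdi oqr
Hunk 3: at line 1 remove [pumq] add [lljm,drbe] -> 6 lines: nges xgfie lljm drbe mdi oqr
Final line count: 6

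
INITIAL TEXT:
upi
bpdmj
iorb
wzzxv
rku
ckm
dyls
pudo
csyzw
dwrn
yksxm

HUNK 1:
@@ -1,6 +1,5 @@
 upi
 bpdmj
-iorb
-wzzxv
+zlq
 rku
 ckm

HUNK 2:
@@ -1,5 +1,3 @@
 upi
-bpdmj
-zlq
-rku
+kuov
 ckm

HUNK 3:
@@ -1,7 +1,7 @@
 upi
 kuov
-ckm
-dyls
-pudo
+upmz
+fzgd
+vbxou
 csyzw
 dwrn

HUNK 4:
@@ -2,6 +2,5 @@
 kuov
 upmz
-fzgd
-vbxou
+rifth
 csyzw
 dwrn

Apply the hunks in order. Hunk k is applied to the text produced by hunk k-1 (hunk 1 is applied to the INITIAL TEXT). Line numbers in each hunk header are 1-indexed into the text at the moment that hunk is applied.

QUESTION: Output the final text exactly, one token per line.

Hunk 1: at line 1 remove [iorb,wzzxv] add [zlq] -> 10 lines: upi bpdmj zlq rku ckm dyls pudo csyzw dwrn yksxm
Hunk 2: at line 1 remove [bpdmj,zlq,rku] add [kuov] -> 8 lines: upi kuov ckm dyls pudo csyzw dwrn yksxm
Hunk 3: at line 1 remove [ckm,dyls,pudo] add [upmz,fzgd,vbxou] -> 8 lines: upi kuov upmz fzgd vbxou csyzw dwrn yksxm
Hunk 4: at line 2 remove [fzgd,vbxou] add [rifth] -> 7 lines: upi kuov upmz rifth csyzw dwrn yksxm

Answer: upi
kuov
upmz
rifth
csyzw
dwrn
yksxm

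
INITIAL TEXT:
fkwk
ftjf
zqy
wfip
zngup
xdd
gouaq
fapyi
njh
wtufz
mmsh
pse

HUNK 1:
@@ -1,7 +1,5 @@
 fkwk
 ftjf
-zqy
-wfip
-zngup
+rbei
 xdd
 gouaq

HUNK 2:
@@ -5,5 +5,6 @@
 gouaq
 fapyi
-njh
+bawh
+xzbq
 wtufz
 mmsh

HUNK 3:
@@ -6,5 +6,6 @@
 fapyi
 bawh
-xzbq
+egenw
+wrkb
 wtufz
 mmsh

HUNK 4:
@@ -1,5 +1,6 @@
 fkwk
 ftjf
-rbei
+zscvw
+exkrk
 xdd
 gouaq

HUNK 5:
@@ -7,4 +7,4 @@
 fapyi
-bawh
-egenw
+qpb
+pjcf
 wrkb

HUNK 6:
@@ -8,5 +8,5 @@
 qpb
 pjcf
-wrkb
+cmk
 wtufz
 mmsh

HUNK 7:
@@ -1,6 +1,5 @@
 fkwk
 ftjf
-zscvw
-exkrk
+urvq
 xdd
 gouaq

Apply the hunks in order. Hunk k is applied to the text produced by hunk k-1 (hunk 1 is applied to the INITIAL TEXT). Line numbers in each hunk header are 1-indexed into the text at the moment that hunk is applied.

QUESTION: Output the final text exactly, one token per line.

Hunk 1: at line 1 remove [zqy,wfip,zngup] add [rbei] -> 10 lines: fkwk ftjf rbei xdd gouaq fapyi njh wtufz mmsh pse
Hunk 2: at line 5 remove [njh] add [bawh,xzbq] -> 11 lines: fkwk ftjf rbei xdd gouaq fapyi bawh xzbq wtufz mmsh pse
Hunk 3: at line 6 remove [xzbq] add [egenw,wrkb] -> 12 lines: fkwk ftjf rbei xdd gouaq fapyi bawh egenw wrkb wtufz mmsh pse
Hunk 4: at line 1 remove [rbei] add [zscvw,exkrk] -> 13 lines: fkwk ftjf zscvw exkrk xdd gouaq fapyi bawh egenw wrkb wtufz mmsh pse
Hunk 5: at line 7 remove [bawh,egenw] add [qpb,pjcf] -> 13 lines: fkwk ftjf zscvw exkrk xdd gouaq fapyi qpb pjcf wrkb wtufz mmsh pse
Hunk 6: at line 8 remove [wrkb] add [cmk] -> 13 lines: fkwk ftjf zscvw exkrk xdd gouaq fapyi qpb pjcf cmk wtufz mmsh pse
Hunk 7: at line 1 remove [zscvw,exkrk] add [urvq] -> 12 lines: fkwk ftjf urvq xdd gouaq fapyi qpb pjcf cmk wtufz mmsh pse

Answer: fkwk
ftjf
urvq
xdd
gouaq
fapyi
qpb
pjcf
cmk
wtufz
mmsh
pse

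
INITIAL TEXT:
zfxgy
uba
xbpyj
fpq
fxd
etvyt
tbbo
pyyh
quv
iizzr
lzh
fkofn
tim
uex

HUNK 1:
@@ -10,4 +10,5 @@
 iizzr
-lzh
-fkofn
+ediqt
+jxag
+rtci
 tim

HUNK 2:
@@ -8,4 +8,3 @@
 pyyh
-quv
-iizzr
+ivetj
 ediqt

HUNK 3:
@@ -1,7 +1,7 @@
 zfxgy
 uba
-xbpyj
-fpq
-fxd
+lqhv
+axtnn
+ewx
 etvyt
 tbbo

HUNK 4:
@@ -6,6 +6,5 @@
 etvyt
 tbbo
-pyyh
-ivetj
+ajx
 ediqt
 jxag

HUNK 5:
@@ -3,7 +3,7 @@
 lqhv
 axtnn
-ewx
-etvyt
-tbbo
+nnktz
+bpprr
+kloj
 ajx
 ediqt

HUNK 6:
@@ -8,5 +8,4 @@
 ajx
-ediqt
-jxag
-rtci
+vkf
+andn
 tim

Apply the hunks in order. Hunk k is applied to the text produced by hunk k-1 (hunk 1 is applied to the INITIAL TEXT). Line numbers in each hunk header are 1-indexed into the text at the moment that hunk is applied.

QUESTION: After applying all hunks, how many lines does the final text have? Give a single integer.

Answer: 12

Derivation:
Hunk 1: at line 10 remove [lzh,fkofn] add [ediqt,jxag,rtci] -> 15 lines: zfxgy uba xbpyj fpq fxd etvyt tbbo pyyh quv iizzr ediqt jxag rtci tim uex
Hunk 2: at line 8 remove [quv,iizzr] add [ivetj] -> 14 lines: zfxgy uba xbpyj fpq fxd etvyt tbbo pyyh ivetj ediqt jxag rtci tim uex
Hunk 3: at line 1 remove [xbpyj,fpq,fxd] add [lqhv,axtnn,ewx] -> 14 lines: zfxgy uba lqhv axtnn ewx etvyt tbbo pyyh ivetj ediqt jxag rtci tim uex
Hunk 4: at line 6 remove [pyyh,ivetj] add [ajx] -> 13 lines: zfxgy uba lqhv axtnn ewx etvyt tbbo ajx ediqt jxag rtci tim uex
Hunk 5: at line 3 remove [ewx,etvyt,tbbo] add [nnktz,bpprr,kloj] -> 13 lines: zfxgy uba lqhv axtnn nnktz bpprr kloj ajx ediqt jxag rtci tim uex
Hunk 6: at line 8 remove [ediqt,jxag,rtci] add [vkf,andn] -> 12 lines: zfxgy uba lqhv axtnn nnktz bpprr kloj ajx vkf andn tim uex
Final line count: 12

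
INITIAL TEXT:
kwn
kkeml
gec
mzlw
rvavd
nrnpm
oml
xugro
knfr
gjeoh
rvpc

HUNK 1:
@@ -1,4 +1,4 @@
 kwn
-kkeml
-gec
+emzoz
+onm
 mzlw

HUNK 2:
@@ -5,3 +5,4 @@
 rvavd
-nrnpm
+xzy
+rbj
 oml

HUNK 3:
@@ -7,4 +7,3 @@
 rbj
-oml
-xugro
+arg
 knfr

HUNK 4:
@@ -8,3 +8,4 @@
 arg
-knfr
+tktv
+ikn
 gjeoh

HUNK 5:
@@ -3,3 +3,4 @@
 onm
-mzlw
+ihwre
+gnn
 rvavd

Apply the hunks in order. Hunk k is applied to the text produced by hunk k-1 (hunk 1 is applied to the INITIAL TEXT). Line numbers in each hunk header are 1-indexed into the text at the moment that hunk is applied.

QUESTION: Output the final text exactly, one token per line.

Answer: kwn
emzoz
onm
ihwre
gnn
rvavd
xzy
rbj
arg
tktv
ikn
gjeoh
rvpc

Derivation:
Hunk 1: at line 1 remove [kkeml,gec] add [emzoz,onm] -> 11 lines: kwn emzoz onm mzlw rvavd nrnpm oml xugro knfr gjeoh rvpc
Hunk 2: at line 5 remove [nrnpm] add [xzy,rbj] -> 12 lines: kwn emzoz onm mzlw rvavd xzy rbj oml xugro knfr gjeoh rvpc
Hunk 3: at line 7 remove [oml,xugro] add [arg] -> 11 lines: kwn emzoz onm mzlw rvavd xzy rbj arg knfr gjeoh rvpc
Hunk 4: at line 8 remove [knfr] add [tktv,ikn] -> 12 lines: kwn emzoz onm mzlw rvavd xzy rbj arg tktv ikn gjeoh rvpc
Hunk 5: at line 3 remove [mzlw] add [ihwre,gnn] -> 13 lines: kwn emzoz onm ihwre gnn rvavd xzy rbj arg tktv ikn gjeoh rvpc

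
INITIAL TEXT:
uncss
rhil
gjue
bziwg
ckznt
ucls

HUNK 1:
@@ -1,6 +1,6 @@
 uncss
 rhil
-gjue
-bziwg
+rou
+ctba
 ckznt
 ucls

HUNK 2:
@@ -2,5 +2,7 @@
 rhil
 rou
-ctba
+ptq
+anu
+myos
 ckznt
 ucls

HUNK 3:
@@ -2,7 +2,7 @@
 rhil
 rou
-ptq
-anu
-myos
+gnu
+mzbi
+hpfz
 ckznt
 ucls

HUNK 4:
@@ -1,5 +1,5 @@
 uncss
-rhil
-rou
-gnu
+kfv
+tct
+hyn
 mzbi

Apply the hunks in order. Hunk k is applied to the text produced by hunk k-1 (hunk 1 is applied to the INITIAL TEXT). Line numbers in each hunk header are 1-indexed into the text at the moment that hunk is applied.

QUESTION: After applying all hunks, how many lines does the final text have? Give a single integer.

Hunk 1: at line 1 remove [gjue,bziwg] add [rou,ctba] -> 6 lines: uncss rhil rou ctba ckznt ucls
Hunk 2: at line 2 remove [ctba] add [ptq,anu,myos] -> 8 lines: uncss rhil rou ptq anu myos ckznt ucls
Hunk 3: at line 2 remove [ptq,anu,myos] add [gnu,mzbi,hpfz] -> 8 lines: uncss rhil rou gnu mzbi hpfz ckznt ucls
Hunk 4: at line 1 remove [rhil,rou,gnu] add [kfv,tct,hyn] -> 8 lines: uncss kfv tct hyn mzbi hpfz ckznt ucls
Final line count: 8

Answer: 8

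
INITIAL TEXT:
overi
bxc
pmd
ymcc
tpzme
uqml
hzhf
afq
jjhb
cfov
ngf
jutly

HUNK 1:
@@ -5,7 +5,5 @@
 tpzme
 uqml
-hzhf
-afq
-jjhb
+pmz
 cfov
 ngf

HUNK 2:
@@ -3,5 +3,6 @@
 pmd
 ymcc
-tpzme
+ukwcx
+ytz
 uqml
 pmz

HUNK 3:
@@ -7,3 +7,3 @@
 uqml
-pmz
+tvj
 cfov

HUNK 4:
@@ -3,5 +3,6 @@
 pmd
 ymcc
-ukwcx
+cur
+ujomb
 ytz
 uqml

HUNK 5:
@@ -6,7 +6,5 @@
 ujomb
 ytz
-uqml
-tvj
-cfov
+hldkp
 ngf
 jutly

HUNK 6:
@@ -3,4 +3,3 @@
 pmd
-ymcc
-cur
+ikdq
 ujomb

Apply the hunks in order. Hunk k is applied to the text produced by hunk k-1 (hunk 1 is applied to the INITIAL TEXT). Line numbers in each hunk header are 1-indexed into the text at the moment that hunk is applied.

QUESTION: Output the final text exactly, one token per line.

Hunk 1: at line 5 remove [hzhf,afq,jjhb] add [pmz] -> 10 lines: overi bxc pmd ymcc tpzme uqml pmz cfov ngf jutly
Hunk 2: at line 3 remove [tpzme] add [ukwcx,ytz] -> 11 lines: overi bxc pmd ymcc ukwcx ytz uqml pmz cfov ngf jutly
Hunk 3: at line 7 remove [pmz] add [tvj] -> 11 lines: overi bxc pmd ymcc ukwcx ytz uqml tvj cfov ngf jutly
Hunk 4: at line 3 remove [ukwcx] add [cur,ujomb] -> 12 lines: overi bxc pmd ymcc cur ujomb ytz uqml tvj cfov ngf jutly
Hunk 5: at line 6 remove [uqml,tvj,cfov] add [hldkp] -> 10 lines: overi bxc pmd ymcc cur ujomb ytz hldkp ngf jutly
Hunk 6: at line 3 remove [ymcc,cur] add [ikdq] -> 9 lines: overi bxc pmd ikdq ujomb ytz hldkp ngf jutly

Answer: overi
bxc
pmd
ikdq
ujomb
ytz
hldkp
ngf
jutly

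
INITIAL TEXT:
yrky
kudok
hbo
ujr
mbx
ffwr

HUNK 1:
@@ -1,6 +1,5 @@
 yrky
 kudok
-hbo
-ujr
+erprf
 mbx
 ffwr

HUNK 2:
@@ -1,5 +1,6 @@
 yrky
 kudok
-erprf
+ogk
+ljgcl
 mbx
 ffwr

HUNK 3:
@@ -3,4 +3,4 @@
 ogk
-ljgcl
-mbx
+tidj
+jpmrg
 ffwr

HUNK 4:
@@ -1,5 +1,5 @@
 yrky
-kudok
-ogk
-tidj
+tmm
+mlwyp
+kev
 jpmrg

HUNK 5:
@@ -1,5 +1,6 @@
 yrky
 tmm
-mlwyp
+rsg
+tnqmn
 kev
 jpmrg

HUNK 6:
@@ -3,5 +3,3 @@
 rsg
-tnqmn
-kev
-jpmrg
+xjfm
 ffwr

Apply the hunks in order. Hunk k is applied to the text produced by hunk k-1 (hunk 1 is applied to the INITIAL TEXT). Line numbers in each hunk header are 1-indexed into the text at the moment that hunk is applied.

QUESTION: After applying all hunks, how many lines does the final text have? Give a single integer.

Answer: 5

Derivation:
Hunk 1: at line 1 remove [hbo,ujr] add [erprf] -> 5 lines: yrky kudok erprf mbx ffwr
Hunk 2: at line 1 remove [erprf] add [ogk,ljgcl] -> 6 lines: yrky kudok ogk ljgcl mbx ffwr
Hunk 3: at line 3 remove [ljgcl,mbx] add [tidj,jpmrg] -> 6 lines: yrky kudok ogk tidj jpmrg ffwr
Hunk 4: at line 1 remove [kudok,ogk,tidj] add [tmm,mlwyp,kev] -> 6 lines: yrky tmm mlwyp kev jpmrg ffwr
Hunk 5: at line 1 remove [mlwyp] add [rsg,tnqmn] -> 7 lines: yrky tmm rsg tnqmn kev jpmrg ffwr
Hunk 6: at line 3 remove [tnqmn,kev,jpmrg] add [xjfm] -> 5 lines: yrky tmm rsg xjfm ffwr
Final line count: 5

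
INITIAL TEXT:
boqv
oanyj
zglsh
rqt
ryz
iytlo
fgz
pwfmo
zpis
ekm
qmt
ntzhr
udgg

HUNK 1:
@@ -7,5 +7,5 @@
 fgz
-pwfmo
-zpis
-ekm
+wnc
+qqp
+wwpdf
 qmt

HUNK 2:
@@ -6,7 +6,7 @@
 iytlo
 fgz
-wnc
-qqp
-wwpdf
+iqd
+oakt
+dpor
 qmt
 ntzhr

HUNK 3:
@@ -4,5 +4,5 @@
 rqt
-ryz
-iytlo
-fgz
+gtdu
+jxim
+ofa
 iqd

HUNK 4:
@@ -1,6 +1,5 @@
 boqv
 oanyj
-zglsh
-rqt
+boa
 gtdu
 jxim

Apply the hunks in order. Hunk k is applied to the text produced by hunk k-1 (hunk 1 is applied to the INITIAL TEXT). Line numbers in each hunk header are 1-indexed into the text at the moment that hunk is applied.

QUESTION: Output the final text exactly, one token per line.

Answer: boqv
oanyj
boa
gtdu
jxim
ofa
iqd
oakt
dpor
qmt
ntzhr
udgg

Derivation:
Hunk 1: at line 7 remove [pwfmo,zpis,ekm] add [wnc,qqp,wwpdf] -> 13 lines: boqv oanyj zglsh rqt ryz iytlo fgz wnc qqp wwpdf qmt ntzhr udgg
Hunk 2: at line 6 remove [wnc,qqp,wwpdf] add [iqd,oakt,dpor] -> 13 lines: boqv oanyj zglsh rqt ryz iytlo fgz iqd oakt dpor qmt ntzhr udgg
Hunk 3: at line 4 remove [ryz,iytlo,fgz] add [gtdu,jxim,ofa] -> 13 lines: boqv oanyj zglsh rqt gtdu jxim ofa iqd oakt dpor qmt ntzhr udgg
Hunk 4: at line 1 remove [zglsh,rqt] add [boa] -> 12 lines: boqv oanyj boa gtdu jxim ofa iqd oakt dpor qmt ntzhr udgg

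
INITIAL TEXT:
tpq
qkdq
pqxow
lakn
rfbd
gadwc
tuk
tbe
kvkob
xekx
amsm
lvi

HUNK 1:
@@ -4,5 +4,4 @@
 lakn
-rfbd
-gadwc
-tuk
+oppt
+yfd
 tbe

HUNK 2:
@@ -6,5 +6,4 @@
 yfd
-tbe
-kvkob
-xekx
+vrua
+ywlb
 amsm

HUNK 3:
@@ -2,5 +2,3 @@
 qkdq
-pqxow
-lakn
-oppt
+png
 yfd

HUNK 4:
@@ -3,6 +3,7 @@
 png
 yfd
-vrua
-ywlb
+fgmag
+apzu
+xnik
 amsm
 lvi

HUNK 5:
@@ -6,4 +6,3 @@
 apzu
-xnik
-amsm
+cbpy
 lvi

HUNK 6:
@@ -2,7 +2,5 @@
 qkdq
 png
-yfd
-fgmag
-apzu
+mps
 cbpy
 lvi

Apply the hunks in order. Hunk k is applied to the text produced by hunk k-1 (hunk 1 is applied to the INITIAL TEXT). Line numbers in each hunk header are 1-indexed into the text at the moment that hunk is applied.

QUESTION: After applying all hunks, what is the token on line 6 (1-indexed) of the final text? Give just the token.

Hunk 1: at line 4 remove [rfbd,gadwc,tuk] add [oppt,yfd] -> 11 lines: tpq qkdq pqxow lakn oppt yfd tbe kvkob xekx amsm lvi
Hunk 2: at line 6 remove [tbe,kvkob,xekx] add [vrua,ywlb] -> 10 lines: tpq qkdq pqxow lakn oppt yfd vrua ywlb amsm lvi
Hunk 3: at line 2 remove [pqxow,lakn,oppt] add [png] -> 8 lines: tpq qkdq png yfd vrua ywlb amsm lvi
Hunk 4: at line 3 remove [vrua,ywlb] add [fgmag,apzu,xnik] -> 9 lines: tpq qkdq png yfd fgmag apzu xnik amsm lvi
Hunk 5: at line 6 remove [xnik,amsm] add [cbpy] -> 8 lines: tpq qkdq png yfd fgmag apzu cbpy lvi
Hunk 6: at line 2 remove [yfd,fgmag,apzu] add [mps] -> 6 lines: tpq qkdq png mps cbpy lvi
Final line 6: lvi

Answer: lvi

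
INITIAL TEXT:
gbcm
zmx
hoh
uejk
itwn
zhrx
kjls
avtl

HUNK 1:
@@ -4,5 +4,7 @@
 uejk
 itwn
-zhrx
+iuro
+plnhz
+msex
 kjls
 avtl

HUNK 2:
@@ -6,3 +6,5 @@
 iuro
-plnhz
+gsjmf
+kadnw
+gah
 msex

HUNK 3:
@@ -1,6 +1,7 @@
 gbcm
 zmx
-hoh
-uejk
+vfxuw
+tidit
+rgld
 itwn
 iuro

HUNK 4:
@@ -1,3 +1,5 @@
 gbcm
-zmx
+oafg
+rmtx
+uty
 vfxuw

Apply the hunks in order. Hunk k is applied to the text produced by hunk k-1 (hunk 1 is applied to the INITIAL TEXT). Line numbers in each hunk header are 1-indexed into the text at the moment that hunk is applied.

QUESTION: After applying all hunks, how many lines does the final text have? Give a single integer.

Hunk 1: at line 4 remove [zhrx] add [iuro,plnhz,msex] -> 10 lines: gbcm zmx hoh uejk itwn iuro plnhz msex kjls avtl
Hunk 2: at line 6 remove [plnhz] add [gsjmf,kadnw,gah] -> 12 lines: gbcm zmx hoh uejk itwn iuro gsjmf kadnw gah msex kjls avtl
Hunk 3: at line 1 remove [hoh,uejk] add [vfxuw,tidit,rgld] -> 13 lines: gbcm zmx vfxuw tidit rgld itwn iuro gsjmf kadnw gah msex kjls avtl
Hunk 4: at line 1 remove [zmx] add [oafg,rmtx,uty] -> 15 lines: gbcm oafg rmtx uty vfxuw tidit rgld itwn iuro gsjmf kadnw gah msex kjls avtl
Final line count: 15

Answer: 15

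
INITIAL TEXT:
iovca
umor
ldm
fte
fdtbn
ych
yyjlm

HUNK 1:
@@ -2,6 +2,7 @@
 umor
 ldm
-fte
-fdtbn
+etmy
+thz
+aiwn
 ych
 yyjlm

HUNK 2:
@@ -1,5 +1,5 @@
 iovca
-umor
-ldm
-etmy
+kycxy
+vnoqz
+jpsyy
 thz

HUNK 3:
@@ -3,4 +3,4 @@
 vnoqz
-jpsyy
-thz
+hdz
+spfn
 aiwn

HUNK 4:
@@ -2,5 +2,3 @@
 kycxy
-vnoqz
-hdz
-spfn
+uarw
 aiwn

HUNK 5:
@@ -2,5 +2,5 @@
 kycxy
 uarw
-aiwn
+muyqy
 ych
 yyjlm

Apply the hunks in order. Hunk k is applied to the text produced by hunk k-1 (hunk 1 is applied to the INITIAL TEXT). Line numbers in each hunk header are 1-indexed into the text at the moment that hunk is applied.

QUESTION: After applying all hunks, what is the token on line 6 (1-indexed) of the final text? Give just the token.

Answer: yyjlm

Derivation:
Hunk 1: at line 2 remove [fte,fdtbn] add [etmy,thz,aiwn] -> 8 lines: iovca umor ldm etmy thz aiwn ych yyjlm
Hunk 2: at line 1 remove [umor,ldm,etmy] add [kycxy,vnoqz,jpsyy] -> 8 lines: iovca kycxy vnoqz jpsyy thz aiwn ych yyjlm
Hunk 3: at line 3 remove [jpsyy,thz] add [hdz,spfn] -> 8 lines: iovca kycxy vnoqz hdz spfn aiwn ych yyjlm
Hunk 4: at line 2 remove [vnoqz,hdz,spfn] add [uarw] -> 6 lines: iovca kycxy uarw aiwn ych yyjlm
Hunk 5: at line 2 remove [aiwn] add [muyqy] -> 6 lines: iovca kycxy uarw muyqy ych yyjlm
Final line 6: yyjlm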